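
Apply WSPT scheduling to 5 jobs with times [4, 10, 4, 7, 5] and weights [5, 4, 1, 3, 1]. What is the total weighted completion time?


Compute p/w ratios and sort ascending (WSPT): [(4, 5), (7, 3), (10, 4), (4, 1), (5, 1)]
Compute weighted completion times:
  Job (p=4,w=5): C=4, w*C=5*4=20
  Job (p=7,w=3): C=11, w*C=3*11=33
  Job (p=10,w=4): C=21, w*C=4*21=84
  Job (p=4,w=1): C=25, w*C=1*25=25
  Job (p=5,w=1): C=30, w*C=1*30=30
Total weighted completion time = 192

192


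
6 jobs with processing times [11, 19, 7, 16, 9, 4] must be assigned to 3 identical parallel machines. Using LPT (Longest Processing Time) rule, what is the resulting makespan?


Sort jobs in decreasing order (LPT): [19, 16, 11, 9, 7, 4]
Assign each job to the least loaded machine:
  Machine 1: jobs [19, 4], load = 23
  Machine 2: jobs [16, 7], load = 23
  Machine 3: jobs [11, 9], load = 20
Makespan = max load = 23

23


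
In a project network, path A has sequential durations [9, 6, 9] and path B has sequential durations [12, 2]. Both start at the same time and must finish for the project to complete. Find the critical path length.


Path A total = 9 + 6 + 9 = 24
Path B total = 12 + 2 = 14
Critical path = longest path = max(24, 14) = 24

24


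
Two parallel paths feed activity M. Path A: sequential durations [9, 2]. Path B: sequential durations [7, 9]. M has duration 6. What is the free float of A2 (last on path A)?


ES(A2) = sum of predecessors on chain A = 9
EF(A2) = ES + duration = 9 + 2 = 11
Successor of A2 is M. ES(M) = max(sum(A), sum(B)) = max(11, 16) = 16
Free float = ES(successor) - EF(current) = 16 - 11 = 5

5


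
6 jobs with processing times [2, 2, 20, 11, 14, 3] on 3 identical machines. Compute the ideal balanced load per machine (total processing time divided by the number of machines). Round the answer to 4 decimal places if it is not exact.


Total processing time = 2 + 2 + 20 + 11 + 14 + 3 = 52
Number of machines = 3
Ideal balanced load = 52 / 3 = 17.3333

17.3333


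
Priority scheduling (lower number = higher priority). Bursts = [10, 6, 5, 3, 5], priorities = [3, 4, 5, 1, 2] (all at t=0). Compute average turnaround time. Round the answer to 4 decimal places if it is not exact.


Sort by priority (ascending = highest first):
Order: [(1, 3), (2, 5), (3, 10), (4, 6), (5, 5)]
Completion times:
  Priority 1, burst=3, C=3
  Priority 2, burst=5, C=8
  Priority 3, burst=10, C=18
  Priority 4, burst=6, C=24
  Priority 5, burst=5, C=29
Average turnaround = 82/5 = 16.4

16.4


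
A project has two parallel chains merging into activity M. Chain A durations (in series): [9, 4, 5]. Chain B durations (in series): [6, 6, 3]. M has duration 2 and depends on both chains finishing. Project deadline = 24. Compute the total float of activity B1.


Forward pass: ES(B1) = sum of predecessors on chain B = 0
EF = ES + duration = 0 + 6 = 6
Backward pass: LF(M) = deadline = 24; LS(M) = 24 - 2 = 22
LF(B1) = LS(M) - sum(successors on chain B) = 22 - 9 = 13
LS = LF - duration = 13 - 6 = 7
Total float = LS - ES = 7 - 0 = 7

7


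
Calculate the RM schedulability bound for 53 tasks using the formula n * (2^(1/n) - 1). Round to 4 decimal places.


Compute 2^(1/53) = 1.0131641430
Subtract 1: 1.0131641430 - 1 = 0.0131641430
Multiply by n: 53 * 0.0131641430 = 0.6976995790
Round to 4 dp: 0.6977

0.6977


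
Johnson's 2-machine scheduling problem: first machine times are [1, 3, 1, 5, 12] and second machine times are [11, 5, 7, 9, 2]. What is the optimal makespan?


Apply Johnson's rule:
  Group 1 (a <= b): [(1, 1, 11), (3, 1, 7), (2, 3, 5), (4, 5, 9)]
  Group 2 (a > b): [(5, 12, 2)]
Optimal job order: [1, 3, 2, 4, 5]
Schedule:
  Job 1: M1 done at 1, M2 done at 12
  Job 3: M1 done at 2, M2 done at 19
  Job 2: M1 done at 5, M2 done at 24
  Job 4: M1 done at 10, M2 done at 33
  Job 5: M1 done at 22, M2 done at 35
Makespan = 35

35


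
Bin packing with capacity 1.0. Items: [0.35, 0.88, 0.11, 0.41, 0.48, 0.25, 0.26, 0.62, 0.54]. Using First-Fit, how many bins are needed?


Place items sequentially using First-Fit:
  Item 0.35 -> new Bin 1
  Item 0.88 -> new Bin 2
  Item 0.11 -> Bin 1 (now 0.46)
  Item 0.41 -> Bin 1 (now 0.87)
  Item 0.48 -> new Bin 3
  Item 0.25 -> Bin 3 (now 0.73)
  Item 0.26 -> Bin 3 (now 0.99)
  Item 0.62 -> new Bin 4
  Item 0.54 -> new Bin 5
Total bins used = 5

5


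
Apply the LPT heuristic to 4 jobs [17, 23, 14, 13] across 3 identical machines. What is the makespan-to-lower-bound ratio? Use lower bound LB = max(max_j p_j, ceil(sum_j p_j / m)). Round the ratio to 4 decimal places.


LPT order: [23, 17, 14, 13]
Machine loads after assignment: [23, 17, 27]
LPT makespan = 27
Lower bound = max(max_job, ceil(total/3)) = max(23, 23) = 23
Ratio = 27 / 23 = 1.1739

1.1739


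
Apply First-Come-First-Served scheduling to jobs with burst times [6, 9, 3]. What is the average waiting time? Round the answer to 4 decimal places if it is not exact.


FCFS order (as given): [6, 9, 3]
Waiting times:
  Job 1: wait = 0
  Job 2: wait = 6
  Job 3: wait = 15
Sum of waiting times = 21
Average waiting time = 21/3 = 7.0

7.0


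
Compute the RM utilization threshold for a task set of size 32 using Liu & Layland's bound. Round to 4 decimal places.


Compute 2^(1/32) = 1.0218971487
Subtract 1: 1.0218971487 - 1 = 0.0218971487
Multiply by n: 32 * 0.0218971487 = 0.7007087584
Round to 4 dp: 0.7007

0.7007


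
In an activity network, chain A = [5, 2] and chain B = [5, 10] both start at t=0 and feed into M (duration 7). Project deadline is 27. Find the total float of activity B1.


Forward pass: ES(B1) = sum of predecessors on chain B = 0
EF = ES + duration = 0 + 5 = 5
Backward pass: LF(M) = deadline = 27; LS(M) = 27 - 7 = 20
LF(B1) = LS(M) - sum(successors on chain B) = 20 - 10 = 10
LS = LF - duration = 10 - 5 = 5
Total float = LS - ES = 5 - 0 = 5

5


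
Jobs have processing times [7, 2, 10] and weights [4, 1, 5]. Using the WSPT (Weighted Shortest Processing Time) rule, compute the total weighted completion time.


Compute p/w ratios and sort ascending (WSPT): [(7, 4), (2, 1), (10, 5)]
Compute weighted completion times:
  Job (p=7,w=4): C=7, w*C=4*7=28
  Job (p=2,w=1): C=9, w*C=1*9=9
  Job (p=10,w=5): C=19, w*C=5*19=95
Total weighted completion time = 132

132


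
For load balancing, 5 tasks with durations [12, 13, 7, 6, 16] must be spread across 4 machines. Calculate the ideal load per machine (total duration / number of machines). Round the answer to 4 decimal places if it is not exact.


Total processing time = 12 + 13 + 7 + 6 + 16 = 54
Number of machines = 4
Ideal balanced load = 54 / 4 = 13.5

13.5


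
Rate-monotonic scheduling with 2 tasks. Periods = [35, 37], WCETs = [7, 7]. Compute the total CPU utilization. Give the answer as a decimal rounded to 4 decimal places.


Compute individual utilizations (exact fractions):
  Task 1: C/T = 7/35 = 1/5 (approx. 0.2)
  Task 2: C/T = 7/37 (approx. 0.1892)
Total utilization U = 1/5 + 7/37 = 72/185
Rounded to 4 decimal places: U = 0.3892
RM (Liu & Layland) bound for 2 tasks = 0.828427; compare with U = 72/185 (approx. 0.389189)
U <= bound, so schedulable by RM sufficient condition.

0.3892


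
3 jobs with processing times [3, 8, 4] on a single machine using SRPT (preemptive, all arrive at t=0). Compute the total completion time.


Since all jobs arrive at t=0, SRPT equals SPT ordering.
SPT order: [3, 4, 8]
Completion times:
  Job 1: p=3, C=3
  Job 2: p=4, C=7
  Job 3: p=8, C=15
Total completion time = 3 + 7 + 15 = 25

25


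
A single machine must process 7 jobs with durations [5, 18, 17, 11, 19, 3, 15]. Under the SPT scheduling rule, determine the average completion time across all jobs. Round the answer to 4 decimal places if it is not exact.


Sort jobs by processing time (SPT order): [3, 5, 11, 15, 17, 18, 19]
Compute completion times sequentially:
  Job 1: processing = 3, completes at 3
  Job 2: processing = 5, completes at 8
  Job 3: processing = 11, completes at 19
  Job 4: processing = 15, completes at 34
  Job 5: processing = 17, completes at 51
  Job 6: processing = 18, completes at 69
  Job 7: processing = 19, completes at 88
Sum of completion times = 272
Average completion time = 272/7 = 38.8571

38.8571


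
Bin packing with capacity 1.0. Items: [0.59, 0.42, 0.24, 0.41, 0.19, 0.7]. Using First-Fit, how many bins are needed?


Place items sequentially using First-Fit:
  Item 0.59 -> new Bin 1
  Item 0.42 -> new Bin 2
  Item 0.24 -> Bin 1 (now 0.83)
  Item 0.41 -> Bin 2 (now 0.83)
  Item 0.19 -> new Bin 3
  Item 0.7 -> Bin 3 (now 0.89)
Total bins used = 3

3


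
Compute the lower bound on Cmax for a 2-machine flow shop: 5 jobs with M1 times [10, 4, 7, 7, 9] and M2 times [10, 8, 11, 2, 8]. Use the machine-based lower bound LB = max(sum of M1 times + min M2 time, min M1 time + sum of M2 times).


LB1 = sum(M1 times) + min(M2 times) = 37 + 2 = 39
LB2 = min(M1 times) + sum(M2 times) = 4 + 39 = 43
Lower bound = max(LB1, LB2) = max(39, 43) = 43

43


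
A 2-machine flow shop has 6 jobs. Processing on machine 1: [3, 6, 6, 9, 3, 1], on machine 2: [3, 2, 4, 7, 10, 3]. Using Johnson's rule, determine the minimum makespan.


Apply Johnson's rule:
  Group 1 (a <= b): [(6, 1, 3), (1, 3, 3), (5, 3, 10)]
  Group 2 (a > b): [(4, 9, 7), (3, 6, 4), (2, 6, 2)]
Optimal job order: [6, 1, 5, 4, 3, 2]
Schedule:
  Job 6: M1 done at 1, M2 done at 4
  Job 1: M1 done at 4, M2 done at 7
  Job 5: M1 done at 7, M2 done at 17
  Job 4: M1 done at 16, M2 done at 24
  Job 3: M1 done at 22, M2 done at 28
  Job 2: M1 done at 28, M2 done at 30
Makespan = 30

30


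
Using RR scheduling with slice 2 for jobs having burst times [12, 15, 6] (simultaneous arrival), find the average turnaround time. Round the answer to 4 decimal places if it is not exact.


Time quantum = 2
Execution trace:
  J1 runs 2 units, time = 2
  J2 runs 2 units, time = 4
  J3 runs 2 units, time = 6
  J1 runs 2 units, time = 8
  J2 runs 2 units, time = 10
  J3 runs 2 units, time = 12
  J1 runs 2 units, time = 14
  J2 runs 2 units, time = 16
  J3 runs 2 units, time = 18
  J1 runs 2 units, time = 20
  J2 runs 2 units, time = 22
  J1 runs 2 units, time = 24
  J2 runs 2 units, time = 26
  J1 runs 2 units, time = 28
  J2 runs 2 units, time = 30
  J2 runs 2 units, time = 32
  J2 runs 1 units, time = 33
Finish times: [28, 33, 18]
Average turnaround = 79/3 = 26.3333

26.3333


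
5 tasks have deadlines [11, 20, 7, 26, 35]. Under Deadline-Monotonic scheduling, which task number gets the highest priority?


Sort tasks by relative deadline (ascending):
  Task 3: deadline = 7
  Task 1: deadline = 11
  Task 2: deadline = 20
  Task 4: deadline = 26
  Task 5: deadline = 35
Priority order (highest first): [3, 1, 2, 4, 5]
Highest priority task = 3

3


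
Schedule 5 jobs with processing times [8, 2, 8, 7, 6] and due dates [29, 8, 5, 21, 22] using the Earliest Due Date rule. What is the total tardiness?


Sort by due date (EDD order): [(8, 5), (2, 8), (7, 21), (6, 22), (8, 29)]
Compute completion times and tardiness:
  Job 1: p=8, d=5, C=8, tardiness=max(0,8-5)=3
  Job 2: p=2, d=8, C=10, tardiness=max(0,10-8)=2
  Job 3: p=7, d=21, C=17, tardiness=max(0,17-21)=0
  Job 4: p=6, d=22, C=23, tardiness=max(0,23-22)=1
  Job 5: p=8, d=29, C=31, tardiness=max(0,31-29)=2
Total tardiness = 8

8


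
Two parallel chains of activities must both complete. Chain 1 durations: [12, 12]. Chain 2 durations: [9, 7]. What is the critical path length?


Path A total = 12 + 12 = 24
Path B total = 9 + 7 = 16
Critical path = longest path = max(24, 16) = 24

24


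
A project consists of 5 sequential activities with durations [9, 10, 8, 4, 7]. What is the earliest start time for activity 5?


Activity 5 starts after activities 1 through 4 complete.
Predecessor durations: [9, 10, 8, 4]
ES = 9 + 10 + 8 + 4 = 31

31


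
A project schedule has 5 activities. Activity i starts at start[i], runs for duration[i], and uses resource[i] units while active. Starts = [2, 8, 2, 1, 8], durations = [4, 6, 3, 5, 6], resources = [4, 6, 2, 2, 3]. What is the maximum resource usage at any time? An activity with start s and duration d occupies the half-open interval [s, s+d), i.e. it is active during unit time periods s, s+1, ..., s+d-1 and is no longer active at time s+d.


Each activity i is active on [start_i, start_i + duration_i).
Compute total resource usage per time slot:
  t=0: active resources = [], total = 0
  t=1: active resources = [2], total = 2
  t=2: active resources = [4, 2, 2], total = 8
  t=3: active resources = [4, 2, 2], total = 8
  t=4: active resources = [4, 2, 2], total = 8
  t=5: active resources = [4, 2], total = 6
  t=6: active resources = [], total = 0
  t=7: active resources = [], total = 0
  t=8: active resources = [6, 3], total = 9
  t=9: active resources = [6, 3], total = 9
  t=10: active resources = [6, 3], total = 9
  t=11: active resources = [6, 3], total = 9
  t=12: active resources = [6, 3], total = 9
  t=13: active resources = [6, 3], total = 9
Peak resource demand = 9

9


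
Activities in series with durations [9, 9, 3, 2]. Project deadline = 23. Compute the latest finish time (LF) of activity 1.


LF(activity 1) = deadline - sum of successor durations
Successors: activities 2 through 4 with durations [9, 3, 2]
Sum of successor durations = 14
LF = 23 - 14 = 9

9


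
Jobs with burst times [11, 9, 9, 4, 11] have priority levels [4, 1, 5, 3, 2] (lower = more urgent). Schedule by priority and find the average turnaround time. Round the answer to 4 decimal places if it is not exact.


Sort by priority (ascending = highest first):
Order: [(1, 9), (2, 11), (3, 4), (4, 11), (5, 9)]
Completion times:
  Priority 1, burst=9, C=9
  Priority 2, burst=11, C=20
  Priority 3, burst=4, C=24
  Priority 4, burst=11, C=35
  Priority 5, burst=9, C=44
Average turnaround = 132/5 = 26.4

26.4


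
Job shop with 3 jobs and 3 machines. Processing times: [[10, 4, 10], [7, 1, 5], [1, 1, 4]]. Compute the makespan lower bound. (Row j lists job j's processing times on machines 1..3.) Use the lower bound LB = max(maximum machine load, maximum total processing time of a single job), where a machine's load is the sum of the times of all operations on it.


Machine loads:
  Machine 1: 10 + 7 + 1 = 18
  Machine 2: 4 + 1 + 1 = 6
  Machine 3: 10 + 5 + 4 = 19
Max machine load = 19
Job totals:
  Job 1: 24
  Job 2: 13
  Job 3: 6
Max job total = 24
Lower bound = max(19, 24) = 24

24


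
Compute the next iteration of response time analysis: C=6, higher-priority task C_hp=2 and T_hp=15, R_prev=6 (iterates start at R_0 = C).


R_next = C + ceil(R_prev / T_hp) * C_hp
ceil(6 / 15) = ceil(0.4) = 1
Interference = 1 * 2 = 2
R_next = 6 + 2 = 8

8


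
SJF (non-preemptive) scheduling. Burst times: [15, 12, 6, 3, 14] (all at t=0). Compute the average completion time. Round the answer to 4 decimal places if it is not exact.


SJF order (ascending): [3, 6, 12, 14, 15]
Completion times:
  Job 1: burst=3, C=3
  Job 2: burst=6, C=9
  Job 3: burst=12, C=21
  Job 4: burst=14, C=35
  Job 5: burst=15, C=50
Average completion = 118/5 = 23.6

23.6


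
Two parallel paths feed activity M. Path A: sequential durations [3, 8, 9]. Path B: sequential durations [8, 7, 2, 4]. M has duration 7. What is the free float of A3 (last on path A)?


ES(A3) = sum of predecessors on chain A = 11
EF(A3) = ES + duration = 11 + 9 = 20
Successor of A3 is M. ES(M) = max(sum(A), sum(B)) = max(20, 21) = 21
Free float = ES(successor) - EF(current) = 21 - 20 = 1

1


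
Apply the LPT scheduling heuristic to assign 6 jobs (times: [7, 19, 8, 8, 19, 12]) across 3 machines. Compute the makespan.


Sort jobs in decreasing order (LPT): [19, 19, 12, 8, 8, 7]
Assign each job to the least loaded machine:
  Machine 1: jobs [19, 8], load = 27
  Machine 2: jobs [19, 7], load = 26
  Machine 3: jobs [12, 8], load = 20
Makespan = max load = 27

27


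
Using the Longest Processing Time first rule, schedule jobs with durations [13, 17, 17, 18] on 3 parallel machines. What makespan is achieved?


Sort jobs in decreasing order (LPT): [18, 17, 17, 13]
Assign each job to the least loaded machine:
  Machine 1: jobs [18], load = 18
  Machine 2: jobs [17, 13], load = 30
  Machine 3: jobs [17], load = 17
Makespan = max load = 30

30


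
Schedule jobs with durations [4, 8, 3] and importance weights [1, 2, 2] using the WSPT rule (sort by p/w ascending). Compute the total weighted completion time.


Compute p/w ratios and sort ascending (WSPT): [(3, 2), (4, 1), (8, 2)]
Compute weighted completion times:
  Job (p=3,w=2): C=3, w*C=2*3=6
  Job (p=4,w=1): C=7, w*C=1*7=7
  Job (p=8,w=2): C=15, w*C=2*15=30
Total weighted completion time = 43

43


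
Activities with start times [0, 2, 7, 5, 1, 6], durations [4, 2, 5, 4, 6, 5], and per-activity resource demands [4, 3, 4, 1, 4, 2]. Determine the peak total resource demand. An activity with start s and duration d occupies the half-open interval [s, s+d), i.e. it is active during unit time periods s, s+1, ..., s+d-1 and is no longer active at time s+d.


Each activity i is active on [start_i, start_i + duration_i).
Compute total resource usage per time slot:
  t=0: active resources = [4], total = 4
  t=1: active resources = [4, 4], total = 8
  t=2: active resources = [4, 3, 4], total = 11
  t=3: active resources = [4, 3, 4], total = 11
  t=4: active resources = [4], total = 4
  t=5: active resources = [1, 4], total = 5
  t=6: active resources = [1, 4, 2], total = 7
  t=7: active resources = [4, 1, 2], total = 7
  t=8: active resources = [4, 1, 2], total = 7
  t=9: active resources = [4, 2], total = 6
  t=10: active resources = [4, 2], total = 6
  t=11: active resources = [4], total = 4
Peak resource demand = 11

11


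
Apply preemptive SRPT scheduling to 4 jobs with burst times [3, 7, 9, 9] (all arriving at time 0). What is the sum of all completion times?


Since all jobs arrive at t=0, SRPT equals SPT ordering.
SPT order: [3, 7, 9, 9]
Completion times:
  Job 1: p=3, C=3
  Job 2: p=7, C=10
  Job 3: p=9, C=19
  Job 4: p=9, C=28
Total completion time = 3 + 10 + 19 + 28 = 60

60


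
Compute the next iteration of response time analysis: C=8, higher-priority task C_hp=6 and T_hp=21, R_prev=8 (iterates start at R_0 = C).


R_next = C + ceil(R_prev / T_hp) * C_hp
ceil(8 / 21) = ceil(0.381) = 1
Interference = 1 * 6 = 6
R_next = 8 + 6 = 14

14


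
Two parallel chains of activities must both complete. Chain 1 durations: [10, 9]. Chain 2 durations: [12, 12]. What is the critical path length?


Path A total = 10 + 9 = 19
Path B total = 12 + 12 = 24
Critical path = longest path = max(19, 24) = 24

24


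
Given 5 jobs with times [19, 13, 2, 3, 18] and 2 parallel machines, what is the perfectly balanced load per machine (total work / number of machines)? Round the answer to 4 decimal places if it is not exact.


Total processing time = 19 + 13 + 2 + 3 + 18 = 55
Number of machines = 2
Ideal balanced load = 55 / 2 = 27.5

27.5


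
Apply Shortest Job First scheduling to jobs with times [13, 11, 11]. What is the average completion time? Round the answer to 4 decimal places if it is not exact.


SJF order (ascending): [11, 11, 13]
Completion times:
  Job 1: burst=11, C=11
  Job 2: burst=11, C=22
  Job 3: burst=13, C=35
Average completion = 68/3 = 22.6667

22.6667


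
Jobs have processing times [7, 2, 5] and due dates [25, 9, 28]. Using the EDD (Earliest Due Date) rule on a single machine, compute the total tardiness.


Sort by due date (EDD order): [(2, 9), (7, 25), (5, 28)]
Compute completion times and tardiness:
  Job 1: p=2, d=9, C=2, tardiness=max(0,2-9)=0
  Job 2: p=7, d=25, C=9, tardiness=max(0,9-25)=0
  Job 3: p=5, d=28, C=14, tardiness=max(0,14-28)=0
Total tardiness = 0

0


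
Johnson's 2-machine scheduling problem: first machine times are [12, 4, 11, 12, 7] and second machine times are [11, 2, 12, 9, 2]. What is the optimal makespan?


Apply Johnson's rule:
  Group 1 (a <= b): [(3, 11, 12)]
  Group 2 (a > b): [(1, 12, 11), (4, 12, 9), (2, 4, 2), (5, 7, 2)]
Optimal job order: [3, 1, 4, 2, 5]
Schedule:
  Job 3: M1 done at 11, M2 done at 23
  Job 1: M1 done at 23, M2 done at 34
  Job 4: M1 done at 35, M2 done at 44
  Job 2: M1 done at 39, M2 done at 46
  Job 5: M1 done at 46, M2 done at 48
Makespan = 48

48


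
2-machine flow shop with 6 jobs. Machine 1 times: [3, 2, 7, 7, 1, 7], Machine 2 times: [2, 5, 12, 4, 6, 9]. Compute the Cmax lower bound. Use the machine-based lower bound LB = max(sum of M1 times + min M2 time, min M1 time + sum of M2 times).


LB1 = sum(M1 times) + min(M2 times) = 27 + 2 = 29
LB2 = min(M1 times) + sum(M2 times) = 1 + 38 = 39
Lower bound = max(LB1, LB2) = max(29, 39) = 39

39


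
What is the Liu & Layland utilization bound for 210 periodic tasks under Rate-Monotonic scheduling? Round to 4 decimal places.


Compute 2^(1/210) = 1.0033061542
Subtract 1: 1.0033061542 - 1 = 0.0033061542
Multiply by n: 210 * 0.0033061542 = 0.6942923820
Round to 4 dp: 0.6943

0.6943


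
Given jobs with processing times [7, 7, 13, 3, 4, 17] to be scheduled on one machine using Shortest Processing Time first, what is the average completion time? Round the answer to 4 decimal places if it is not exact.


Sort jobs by processing time (SPT order): [3, 4, 7, 7, 13, 17]
Compute completion times sequentially:
  Job 1: processing = 3, completes at 3
  Job 2: processing = 4, completes at 7
  Job 3: processing = 7, completes at 14
  Job 4: processing = 7, completes at 21
  Job 5: processing = 13, completes at 34
  Job 6: processing = 17, completes at 51
Sum of completion times = 130
Average completion time = 130/6 = 21.6667

21.6667


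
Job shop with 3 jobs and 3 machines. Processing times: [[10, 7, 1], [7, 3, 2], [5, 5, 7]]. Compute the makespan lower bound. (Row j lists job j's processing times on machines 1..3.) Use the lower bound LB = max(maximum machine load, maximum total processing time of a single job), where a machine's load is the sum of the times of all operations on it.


Machine loads:
  Machine 1: 10 + 7 + 5 = 22
  Machine 2: 7 + 3 + 5 = 15
  Machine 3: 1 + 2 + 7 = 10
Max machine load = 22
Job totals:
  Job 1: 18
  Job 2: 12
  Job 3: 17
Max job total = 18
Lower bound = max(22, 18) = 22

22


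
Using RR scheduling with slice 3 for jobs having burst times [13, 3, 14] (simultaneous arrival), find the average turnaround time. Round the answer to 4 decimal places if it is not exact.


Time quantum = 3
Execution trace:
  J1 runs 3 units, time = 3
  J2 runs 3 units, time = 6
  J3 runs 3 units, time = 9
  J1 runs 3 units, time = 12
  J3 runs 3 units, time = 15
  J1 runs 3 units, time = 18
  J3 runs 3 units, time = 21
  J1 runs 3 units, time = 24
  J3 runs 3 units, time = 27
  J1 runs 1 units, time = 28
  J3 runs 2 units, time = 30
Finish times: [28, 6, 30]
Average turnaround = 64/3 = 21.3333

21.3333


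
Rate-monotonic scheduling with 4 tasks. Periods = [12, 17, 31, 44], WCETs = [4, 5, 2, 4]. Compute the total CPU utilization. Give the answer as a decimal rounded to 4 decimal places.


Compute individual utilizations (exact fractions):
  Task 1: C/T = 4/12 = 1/3 (approx. 0.3333)
  Task 2: C/T = 5/17 (approx. 0.2941)
  Task 3: C/T = 2/31 (approx. 0.0645)
  Task 4: C/T = 4/44 = 1/11 (approx. 0.0909)
Total utilization U = 1/3 + 5/17 + 2/31 + 1/11 = 13615/17391
Rounded to 4 decimal places: U = 0.7829
RM (Liu & Layland) bound for 4 tasks = 0.756828; compare with U = 13615/17391 (approx. 0.782876)
bound < U <= 1, so the RM sufficient condition is not met (inconclusive; an exact test such as response-time analysis is needed).

0.7829


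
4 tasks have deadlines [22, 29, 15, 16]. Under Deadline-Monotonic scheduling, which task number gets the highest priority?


Sort tasks by relative deadline (ascending):
  Task 3: deadline = 15
  Task 4: deadline = 16
  Task 1: deadline = 22
  Task 2: deadline = 29
Priority order (highest first): [3, 4, 1, 2]
Highest priority task = 3

3


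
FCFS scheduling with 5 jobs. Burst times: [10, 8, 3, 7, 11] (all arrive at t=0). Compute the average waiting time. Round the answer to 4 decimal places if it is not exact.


FCFS order (as given): [10, 8, 3, 7, 11]
Waiting times:
  Job 1: wait = 0
  Job 2: wait = 10
  Job 3: wait = 18
  Job 4: wait = 21
  Job 5: wait = 28
Sum of waiting times = 77
Average waiting time = 77/5 = 15.4

15.4


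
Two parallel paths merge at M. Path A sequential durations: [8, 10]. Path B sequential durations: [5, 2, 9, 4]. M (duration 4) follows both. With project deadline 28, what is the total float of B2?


Forward pass: ES(B2) = sum of predecessors on chain B = 5
EF = ES + duration = 5 + 2 = 7
Backward pass: LF(M) = deadline = 28; LS(M) = 28 - 4 = 24
LF(B2) = LS(M) - sum(successors on chain B) = 24 - 13 = 11
LS = LF - duration = 11 - 2 = 9
Total float = LS - ES = 9 - 5 = 4

4


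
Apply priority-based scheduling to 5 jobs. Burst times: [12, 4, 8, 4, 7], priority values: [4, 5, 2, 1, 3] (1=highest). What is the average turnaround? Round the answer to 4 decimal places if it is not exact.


Sort by priority (ascending = highest first):
Order: [(1, 4), (2, 8), (3, 7), (4, 12), (5, 4)]
Completion times:
  Priority 1, burst=4, C=4
  Priority 2, burst=8, C=12
  Priority 3, burst=7, C=19
  Priority 4, burst=12, C=31
  Priority 5, burst=4, C=35
Average turnaround = 101/5 = 20.2

20.2


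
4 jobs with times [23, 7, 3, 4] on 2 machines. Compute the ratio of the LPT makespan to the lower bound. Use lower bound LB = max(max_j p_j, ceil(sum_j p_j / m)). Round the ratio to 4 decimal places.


LPT order: [23, 7, 4, 3]
Machine loads after assignment: [23, 14]
LPT makespan = 23
Lower bound = max(max_job, ceil(total/2)) = max(23, 19) = 23
Ratio = 23 / 23 = 1.0

1.0


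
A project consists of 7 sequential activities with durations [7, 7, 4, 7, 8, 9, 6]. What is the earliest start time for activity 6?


Activity 6 starts after activities 1 through 5 complete.
Predecessor durations: [7, 7, 4, 7, 8]
ES = 7 + 7 + 4 + 7 + 8 = 33

33


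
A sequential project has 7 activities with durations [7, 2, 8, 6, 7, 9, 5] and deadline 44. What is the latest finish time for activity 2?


LF(activity 2) = deadline - sum of successor durations
Successors: activities 3 through 7 with durations [8, 6, 7, 9, 5]
Sum of successor durations = 35
LF = 44 - 35 = 9

9


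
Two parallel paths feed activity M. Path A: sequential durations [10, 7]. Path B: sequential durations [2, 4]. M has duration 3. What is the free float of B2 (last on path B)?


ES(B2) = sum of predecessors on chain B = 2
EF(B2) = ES + duration = 2 + 4 = 6
Successor of B2 is M. ES(M) = max(sum(A), sum(B)) = max(17, 6) = 17
Free float = ES(successor) - EF(current) = 17 - 6 = 11

11


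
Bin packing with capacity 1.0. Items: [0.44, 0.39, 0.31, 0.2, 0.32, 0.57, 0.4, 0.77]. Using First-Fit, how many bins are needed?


Place items sequentially using First-Fit:
  Item 0.44 -> new Bin 1
  Item 0.39 -> Bin 1 (now 0.83)
  Item 0.31 -> new Bin 2
  Item 0.2 -> Bin 2 (now 0.51)
  Item 0.32 -> Bin 2 (now 0.83)
  Item 0.57 -> new Bin 3
  Item 0.4 -> Bin 3 (now 0.97)
  Item 0.77 -> new Bin 4
Total bins used = 4

4


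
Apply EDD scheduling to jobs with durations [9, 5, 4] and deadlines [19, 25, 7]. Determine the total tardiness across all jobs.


Sort by due date (EDD order): [(4, 7), (9, 19), (5, 25)]
Compute completion times and tardiness:
  Job 1: p=4, d=7, C=4, tardiness=max(0,4-7)=0
  Job 2: p=9, d=19, C=13, tardiness=max(0,13-19)=0
  Job 3: p=5, d=25, C=18, tardiness=max(0,18-25)=0
Total tardiness = 0

0


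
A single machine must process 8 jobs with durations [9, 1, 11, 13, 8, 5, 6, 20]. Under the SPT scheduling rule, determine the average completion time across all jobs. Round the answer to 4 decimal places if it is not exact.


Sort jobs by processing time (SPT order): [1, 5, 6, 8, 9, 11, 13, 20]
Compute completion times sequentially:
  Job 1: processing = 1, completes at 1
  Job 2: processing = 5, completes at 6
  Job 3: processing = 6, completes at 12
  Job 4: processing = 8, completes at 20
  Job 5: processing = 9, completes at 29
  Job 6: processing = 11, completes at 40
  Job 7: processing = 13, completes at 53
  Job 8: processing = 20, completes at 73
Sum of completion times = 234
Average completion time = 234/8 = 29.25

29.25


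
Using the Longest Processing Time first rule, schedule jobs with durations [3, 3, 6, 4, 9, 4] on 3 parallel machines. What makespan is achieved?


Sort jobs in decreasing order (LPT): [9, 6, 4, 4, 3, 3]
Assign each job to the least loaded machine:
  Machine 1: jobs [9], load = 9
  Machine 2: jobs [6, 3], load = 9
  Machine 3: jobs [4, 4, 3], load = 11
Makespan = max load = 11

11


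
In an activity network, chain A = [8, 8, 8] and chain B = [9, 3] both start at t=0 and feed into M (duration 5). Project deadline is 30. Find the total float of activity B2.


Forward pass: ES(B2) = sum of predecessors on chain B = 9
EF = ES + duration = 9 + 3 = 12
Backward pass: LF(M) = deadline = 30; LS(M) = 30 - 5 = 25
LF(B2) = LS(M) - sum(successors on chain B) = 25 - 0 = 25
LS = LF - duration = 25 - 3 = 22
Total float = LS - ES = 22 - 9 = 13

13


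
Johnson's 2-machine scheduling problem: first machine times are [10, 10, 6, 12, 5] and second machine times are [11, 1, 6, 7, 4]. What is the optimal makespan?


Apply Johnson's rule:
  Group 1 (a <= b): [(3, 6, 6), (1, 10, 11)]
  Group 2 (a > b): [(4, 12, 7), (5, 5, 4), (2, 10, 1)]
Optimal job order: [3, 1, 4, 5, 2]
Schedule:
  Job 3: M1 done at 6, M2 done at 12
  Job 1: M1 done at 16, M2 done at 27
  Job 4: M1 done at 28, M2 done at 35
  Job 5: M1 done at 33, M2 done at 39
  Job 2: M1 done at 43, M2 done at 44
Makespan = 44

44


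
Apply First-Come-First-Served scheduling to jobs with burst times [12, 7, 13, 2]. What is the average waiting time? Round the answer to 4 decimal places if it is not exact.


FCFS order (as given): [12, 7, 13, 2]
Waiting times:
  Job 1: wait = 0
  Job 2: wait = 12
  Job 3: wait = 19
  Job 4: wait = 32
Sum of waiting times = 63
Average waiting time = 63/4 = 15.75

15.75


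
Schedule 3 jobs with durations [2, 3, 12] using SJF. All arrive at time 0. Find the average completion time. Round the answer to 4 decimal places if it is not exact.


SJF order (ascending): [2, 3, 12]
Completion times:
  Job 1: burst=2, C=2
  Job 2: burst=3, C=5
  Job 3: burst=12, C=17
Average completion = 24/3 = 8.0

8.0


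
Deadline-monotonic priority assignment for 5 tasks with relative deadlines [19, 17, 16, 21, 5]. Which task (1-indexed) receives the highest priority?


Sort tasks by relative deadline (ascending):
  Task 5: deadline = 5
  Task 3: deadline = 16
  Task 2: deadline = 17
  Task 1: deadline = 19
  Task 4: deadline = 21
Priority order (highest first): [5, 3, 2, 1, 4]
Highest priority task = 5

5


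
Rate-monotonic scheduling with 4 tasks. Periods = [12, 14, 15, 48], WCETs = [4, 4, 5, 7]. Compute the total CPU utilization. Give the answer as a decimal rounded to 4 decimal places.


Compute individual utilizations (exact fractions):
  Task 1: C/T = 4/12 = 1/3 (approx. 0.3333)
  Task 2: C/T = 4/14 = 2/7 (approx. 0.2857)
  Task 3: C/T = 5/15 = 1/3 (approx. 0.3333)
  Task 4: C/T = 7/48 (approx. 0.1458)
Total utilization U = 1/3 + 2/7 + 1/3 + 7/48 = 123/112
Rounded to 4 decimal places: U = 1.0982
RM (Liu & Layland) bound for 4 tasks = 0.756828; compare with U = 123/112 (approx. 1.098214)
U > 1, so the task set is not schedulable (processor overloaded).

1.0982


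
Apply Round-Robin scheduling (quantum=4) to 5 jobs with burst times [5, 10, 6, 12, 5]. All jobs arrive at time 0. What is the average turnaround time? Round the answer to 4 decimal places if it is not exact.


Time quantum = 4
Execution trace:
  J1 runs 4 units, time = 4
  J2 runs 4 units, time = 8
  J3 runs 4 units, time = 12
  J4 runs 4 units, time = 16
  J5 runs 4 units, time = 20
  J1 runs 1 units, time = 21
  J2 runs 4 units, time = 25
  J3 runs 2 units, time = 27
  J4 runs 4 units, time = 31
  J5 runs 1 units, time = 32
  J2 runs 2 units, time = 34
  J4 runs 4 units, time = 38
Finish times: [21, 34, 27, 38, 32]
Average turnaround = 152/5 = 30.4

30.4


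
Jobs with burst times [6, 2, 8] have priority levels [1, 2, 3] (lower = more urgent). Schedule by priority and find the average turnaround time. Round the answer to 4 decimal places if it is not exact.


Sort by priority (ascending = highest first):
Order: [(1, 6), (2, 2), (3, 8)]
Completion times:
  Priority 1, burst=6, C=6
  Priority 2, burst=2, C=8
  Priority 3, burst=8, C=16
Average turnaround = 30/3 = 10.0

10.0


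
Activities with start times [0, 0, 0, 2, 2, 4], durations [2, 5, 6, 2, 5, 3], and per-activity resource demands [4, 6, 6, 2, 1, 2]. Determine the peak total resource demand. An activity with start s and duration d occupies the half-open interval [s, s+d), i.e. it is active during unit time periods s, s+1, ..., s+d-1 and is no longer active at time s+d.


Each activity i is active on [start_i, start_i + duration_i).
Compute total resource usage per time slot:
  t=0: active resources = [4, 6, 6], total = 16
  t=1: active resources = [4, 6, 6], total = 16
  t=2: active resources = [6, 6, 2, 1], total = 15
  t=3: active resources = [6, 6, 2, 1], total = 15
  t=4: active resources = [6, 6, 1, 2], total = 15
  t=5: active resources = [6, 1, 2], total = 9
  t=6: active resources = [1, 2], total = 3
Peak resource demand = 16

16


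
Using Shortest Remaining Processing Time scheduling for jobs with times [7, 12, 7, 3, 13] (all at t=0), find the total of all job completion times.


Since all jobs arrive at t=0, SRPT equals SPT ordering.
SPT order: [3, 7, 7, 12, 13]
Completion times:
  Job 1: p=3, C=3
  Job 2: p=7, C=10
  Job 3: p=7, C=17
  Job 4: p=12, C=29
  Job 5: p=13, C=42
Total completion time = 3 + 10 + 17 + 29 + 42 = 101

101


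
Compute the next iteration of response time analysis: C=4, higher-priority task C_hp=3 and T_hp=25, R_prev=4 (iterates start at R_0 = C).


R_next = C + ceil(R_prev / T_hp) * C_hp
ceil(4 / 25) = ceil(0.16) = 1
Interference = 1 * 3 = 3
R_next = 4 + 3 = 7

7


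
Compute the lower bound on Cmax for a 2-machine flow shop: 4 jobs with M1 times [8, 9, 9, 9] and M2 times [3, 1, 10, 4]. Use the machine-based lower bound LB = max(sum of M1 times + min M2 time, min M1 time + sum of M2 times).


LB1 = sum(M1 times) + min(M2 times) = 35 + 1 = 36
LB2 = min(M1 times) + sum(M2 times) = 8 + 18 = 26
Lower bound = max(LB1, LB2) = max(36, 26) = 36

36


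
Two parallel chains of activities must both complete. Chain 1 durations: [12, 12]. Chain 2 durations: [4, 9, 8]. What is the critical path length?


Path A total = 12 + 12 = 24
Path B total = 4 + 9 + 8 = 21
Critical path = longest path = max(24, 21) = 24

24


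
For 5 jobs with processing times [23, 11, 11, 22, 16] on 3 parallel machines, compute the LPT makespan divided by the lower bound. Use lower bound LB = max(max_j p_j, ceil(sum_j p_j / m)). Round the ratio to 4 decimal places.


LPT order: [23, 22, 16, 11, 11]
Machine loads after assignment: [23, 33, 27]
LPT makespan = 33
Lower bound = max(max_job, ceil(total/3)) = max(23, 28) = 28
Ratio = 33 / 28 = 1.1786

1.1786


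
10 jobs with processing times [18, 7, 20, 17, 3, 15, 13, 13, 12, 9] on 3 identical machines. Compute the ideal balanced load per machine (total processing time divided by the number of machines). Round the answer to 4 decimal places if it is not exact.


Total processing time = 18 + 7 + 20 + 17 + 3 + 15 + 13 + 13 + 12 + 9 = 127
Number of machines = 3
Ideal balanced load = 127 / 3 = 42.3333

42.3333


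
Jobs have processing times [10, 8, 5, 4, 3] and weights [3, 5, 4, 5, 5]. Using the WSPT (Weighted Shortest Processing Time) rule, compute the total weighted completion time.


Compute p/w ratios and sort ascending (WSPT): [(3, 5), (4, 5), (5, 4), (8, 5), (10, 3)]
Compute weighted completion times:
  Job (p=3,w=5): C=3, w*C=5*3=15
  Job (p=4,w=5): C=7, w*C=5*7=35
  Job (p=5,w=4): C=12, w*C=4*12=48
  Job (p=8,w=5): C=20, w*C=5*20=100
  Job (p=10,w=3): C=30, w*C=3*30=90
Total weighted completion time = 288

288


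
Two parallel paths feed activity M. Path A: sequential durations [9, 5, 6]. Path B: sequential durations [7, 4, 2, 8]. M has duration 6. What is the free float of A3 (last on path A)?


ES(A3) = sum of predecessors on chain A = 14
EF(A3) = ES + duration = 14 + 6 = 20
Successor of A3 is M. ES(M) = max(sum(A), sum(B)) = max(20, 21) = 21
Free float = ES(successor) - EF(current) = 21 - 20 = 1

1


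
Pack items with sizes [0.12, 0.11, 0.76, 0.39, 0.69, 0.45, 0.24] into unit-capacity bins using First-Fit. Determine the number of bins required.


Place items sequentially using First-Fit:
  Item 0.12 -> new Bin 1
  Item 0.11 -> Bin 1 (now 0.23)
  Item 0.76 -> Bin 1 (now 0.99)
  Item 0.39 -> new Bin 2
  Item 0.69 -> new Bin 3
  Item 0.45 -> Bin 2 (now 0.84)
  Item 0.24 -> Bin 3 (now 0.93)
Total bins used = 3

3


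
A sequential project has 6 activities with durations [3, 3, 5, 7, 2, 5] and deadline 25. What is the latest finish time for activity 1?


LF(activity 1) = deadline - sum of successor durations
Successors: activities 2 through 6 with durations [3, 5, 7, 2, 5]
Sum of successor durations = 22
LF = 25 - 22 = 3

3


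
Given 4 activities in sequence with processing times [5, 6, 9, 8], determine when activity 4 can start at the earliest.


Activity 4 starts after activities 1 through 3 complete.
Predecessor durations: [5, 6, 9]
ES = 5 + 6 + 9 = 20

20


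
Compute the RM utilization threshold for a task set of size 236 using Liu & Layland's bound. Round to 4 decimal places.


Compute 2^(1/236) = 1.0029413817
Subtract 1: 1.0029413817 - 1 = 0.0029413817
Multiply by n: 236 * 0.0029413817 = 0.6941660812
Round to 4 dp: 0.6942

0.6942


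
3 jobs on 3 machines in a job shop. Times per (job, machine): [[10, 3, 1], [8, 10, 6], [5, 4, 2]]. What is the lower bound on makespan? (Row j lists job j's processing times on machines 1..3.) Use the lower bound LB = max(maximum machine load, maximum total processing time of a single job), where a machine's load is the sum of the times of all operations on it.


Machine loads:
  Machine 1: 10 + 8 + 5 = 23
  Machine 2: 3 + 10 + 4 = 17
  Machine 3: 1 + 6 + 2 = 9
Max machine load = 23
Job totals:
  Job 1: 14
  Job 2: 24
  Job 3: 11
Max job total = 24
Lower bound = max(23, 24) = 24

24


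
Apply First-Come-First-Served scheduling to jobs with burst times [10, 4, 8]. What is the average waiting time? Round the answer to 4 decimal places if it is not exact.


FCFS order (as given): [10, 4, 8]
Waiting times:
  Job 1: wait = 0
  Job 2: wait = 10
  Job 3: wait = 14
Sum of waiting times = 24
Average waiting time = 24/3 = 8.0

8.0


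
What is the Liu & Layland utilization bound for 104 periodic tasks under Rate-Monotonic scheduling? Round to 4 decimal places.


Compute 2^(1/104) = 1.0066871365
Subtract 1: 1.0066871365 - 1 = 0.0066871365
Multiply by n: 104 * 0.0066871365 = 0.6954621960
Round to 4 dp: 0.6955

0.6955


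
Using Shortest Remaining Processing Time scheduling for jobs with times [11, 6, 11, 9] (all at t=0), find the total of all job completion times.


Since all jobs arrive at t=0, SRPT equals SPT ordering.
SPT order: [6, 9, 11, 11]
Completion times:
  Job 1: p=6, C=6
  Job 2: p=9, C=15
  Job 3: p=11, C=26
  Job 4: p=11, C=37
Total completion time = 6 + 15 + 26 + 37 = 84

84


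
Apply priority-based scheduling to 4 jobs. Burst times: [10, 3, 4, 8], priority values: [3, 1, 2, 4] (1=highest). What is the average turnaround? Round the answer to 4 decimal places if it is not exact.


Sort by priority (ascending = highest first):
Order: [(1, 3), (2, 4), (3, 10), (4, 8)]
Completion times:
  Priority 1, burst=3, C=3
  Priority 2, burst=4, C=7
  Priority 3, burst=10, C=17
  Priority 4, burst=8, C=25
Average turnaround = 52/4 = 13.0

13.0


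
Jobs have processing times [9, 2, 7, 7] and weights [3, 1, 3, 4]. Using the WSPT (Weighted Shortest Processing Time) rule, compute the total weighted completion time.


Compute p/w ratios and sort ascending (WSPT): [(7, 4), (2, 1), (7, 3), (9, 3)]
Compute weighted completion times:
  Job (p=7,w=4): C=7, w*C=4*7=28
  Job (p=2,w=1): C=9, w*C=1*9=9
  Job (p=7,w=3): C=16, w*C=3*16=48
  Job (p=9,w=3): C=25, w*C=3*25=75
Total weighted completion time = 160

160
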